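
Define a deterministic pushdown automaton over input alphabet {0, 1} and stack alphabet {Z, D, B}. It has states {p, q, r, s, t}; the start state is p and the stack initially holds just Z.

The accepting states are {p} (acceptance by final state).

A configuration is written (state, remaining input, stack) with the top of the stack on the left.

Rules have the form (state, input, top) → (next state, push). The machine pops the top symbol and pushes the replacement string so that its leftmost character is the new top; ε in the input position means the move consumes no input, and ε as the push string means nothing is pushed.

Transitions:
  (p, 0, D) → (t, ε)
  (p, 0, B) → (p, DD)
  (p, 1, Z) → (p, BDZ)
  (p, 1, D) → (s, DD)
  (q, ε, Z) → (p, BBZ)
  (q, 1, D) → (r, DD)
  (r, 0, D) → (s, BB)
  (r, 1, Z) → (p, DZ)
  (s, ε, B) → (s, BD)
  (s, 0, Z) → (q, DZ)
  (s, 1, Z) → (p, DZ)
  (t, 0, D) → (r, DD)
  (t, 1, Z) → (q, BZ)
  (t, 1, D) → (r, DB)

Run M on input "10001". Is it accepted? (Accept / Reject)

Reject

(p, 10001, Z) ⊢ (p, 0001, BDZ) ⊢ (p, 001, DDDZ) ⊢ (t, 01, DDZ) ⊢ (r, 1, DDDZ)
No transition applies at (r, 1, DDDZ); input not fully consumed.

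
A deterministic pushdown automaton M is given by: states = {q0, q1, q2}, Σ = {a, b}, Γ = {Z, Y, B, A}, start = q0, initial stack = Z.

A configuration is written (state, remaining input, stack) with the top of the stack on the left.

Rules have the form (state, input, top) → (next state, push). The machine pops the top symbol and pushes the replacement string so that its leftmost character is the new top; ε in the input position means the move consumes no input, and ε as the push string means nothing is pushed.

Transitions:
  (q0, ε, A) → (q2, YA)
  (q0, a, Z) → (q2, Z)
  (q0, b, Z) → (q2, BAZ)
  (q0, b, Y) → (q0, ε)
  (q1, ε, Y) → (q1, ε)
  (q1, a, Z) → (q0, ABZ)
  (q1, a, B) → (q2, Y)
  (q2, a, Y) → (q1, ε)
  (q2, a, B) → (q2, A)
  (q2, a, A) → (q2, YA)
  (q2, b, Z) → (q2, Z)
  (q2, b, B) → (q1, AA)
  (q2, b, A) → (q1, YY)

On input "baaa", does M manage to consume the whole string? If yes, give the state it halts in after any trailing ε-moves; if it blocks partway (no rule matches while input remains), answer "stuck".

(q0, baaa, Z)
  read b, top Z: go to q2, push BAZ → (q2, aaa, BAZ)
  read a, top B: go to q2, push A → (q2, aa, AAZ)
  read a, top A: go to q2, push YA → (q2, a, YAAZ)
  read a, top Y: go to q1, push ε → (q1, ε, AAZ)
All input consumed; M is in state q1.

q1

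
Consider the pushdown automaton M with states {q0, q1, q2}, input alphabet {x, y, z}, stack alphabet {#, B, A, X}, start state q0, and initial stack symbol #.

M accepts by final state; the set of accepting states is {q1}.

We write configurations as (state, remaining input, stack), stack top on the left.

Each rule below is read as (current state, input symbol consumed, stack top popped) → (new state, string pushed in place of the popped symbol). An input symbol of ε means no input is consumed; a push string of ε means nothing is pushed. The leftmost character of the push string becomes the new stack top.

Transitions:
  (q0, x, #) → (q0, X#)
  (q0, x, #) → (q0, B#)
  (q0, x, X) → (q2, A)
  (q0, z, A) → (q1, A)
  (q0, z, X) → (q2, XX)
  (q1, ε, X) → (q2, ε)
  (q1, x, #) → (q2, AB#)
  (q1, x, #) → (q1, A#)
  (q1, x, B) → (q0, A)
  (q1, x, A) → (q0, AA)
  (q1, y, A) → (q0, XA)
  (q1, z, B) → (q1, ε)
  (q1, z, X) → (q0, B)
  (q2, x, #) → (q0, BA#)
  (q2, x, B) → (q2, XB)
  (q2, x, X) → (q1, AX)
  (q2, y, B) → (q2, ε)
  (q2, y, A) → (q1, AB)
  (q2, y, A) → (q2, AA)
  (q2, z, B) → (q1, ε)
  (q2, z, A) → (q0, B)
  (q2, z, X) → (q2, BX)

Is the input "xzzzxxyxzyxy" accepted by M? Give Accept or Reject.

Reject

No computation consumes all input and reaches a final state.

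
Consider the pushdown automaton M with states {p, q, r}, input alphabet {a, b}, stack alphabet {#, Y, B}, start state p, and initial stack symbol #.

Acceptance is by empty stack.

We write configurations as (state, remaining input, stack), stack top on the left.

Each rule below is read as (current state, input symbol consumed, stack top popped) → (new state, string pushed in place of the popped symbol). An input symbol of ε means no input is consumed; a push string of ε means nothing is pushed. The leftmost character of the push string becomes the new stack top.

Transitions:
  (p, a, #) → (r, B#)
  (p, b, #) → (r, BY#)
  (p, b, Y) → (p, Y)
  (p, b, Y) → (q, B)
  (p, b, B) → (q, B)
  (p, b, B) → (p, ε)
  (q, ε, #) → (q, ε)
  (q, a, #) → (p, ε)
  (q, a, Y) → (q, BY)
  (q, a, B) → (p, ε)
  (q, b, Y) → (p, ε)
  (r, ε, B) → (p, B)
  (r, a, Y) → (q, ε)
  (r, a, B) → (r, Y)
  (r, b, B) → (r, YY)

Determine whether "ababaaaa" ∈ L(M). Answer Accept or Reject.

Accept

One accepting computation: (p, ababaaaa, #) ⊢ (r, babaaaa, B#) ⊢ (r, abaaaa, YY#) ⊢ (q, baaaa, Y#) ⊢ (p, aaaa, #) ⊢ (r, aaa, B#) ⊢ (r, aa, Y#) ⊢ (q, a, #) ⊢ (p, ε, ε)
All input consumed and the stack is empty.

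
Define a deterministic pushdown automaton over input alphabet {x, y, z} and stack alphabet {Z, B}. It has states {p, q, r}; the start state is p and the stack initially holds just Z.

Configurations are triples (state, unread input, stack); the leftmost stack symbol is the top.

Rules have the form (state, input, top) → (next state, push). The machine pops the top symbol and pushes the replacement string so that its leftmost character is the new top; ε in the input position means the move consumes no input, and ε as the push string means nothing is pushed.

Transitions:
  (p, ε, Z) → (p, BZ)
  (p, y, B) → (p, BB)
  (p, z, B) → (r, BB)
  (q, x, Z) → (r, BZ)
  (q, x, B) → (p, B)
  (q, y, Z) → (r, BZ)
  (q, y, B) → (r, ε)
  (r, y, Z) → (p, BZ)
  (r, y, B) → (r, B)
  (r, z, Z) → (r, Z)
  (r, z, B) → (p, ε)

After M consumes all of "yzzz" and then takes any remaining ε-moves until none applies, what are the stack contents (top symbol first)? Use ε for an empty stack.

BBBZ

(p, yzzz, Z)
  ε-move, top Z: go to p, push BZ → (p, yzzz, BZ)
  read y, top B: go to p, push BB → (p, zzz, BBZ)
  read z, top B: go to r, push BB → (r, zz, BBBZ)
  read z, top B: go to p, push ε → (p, z, BBZ)
  read z, top B: go to r, push BB → (r, ε, BBBZ)
All input consumed in state r with stack BBBZ.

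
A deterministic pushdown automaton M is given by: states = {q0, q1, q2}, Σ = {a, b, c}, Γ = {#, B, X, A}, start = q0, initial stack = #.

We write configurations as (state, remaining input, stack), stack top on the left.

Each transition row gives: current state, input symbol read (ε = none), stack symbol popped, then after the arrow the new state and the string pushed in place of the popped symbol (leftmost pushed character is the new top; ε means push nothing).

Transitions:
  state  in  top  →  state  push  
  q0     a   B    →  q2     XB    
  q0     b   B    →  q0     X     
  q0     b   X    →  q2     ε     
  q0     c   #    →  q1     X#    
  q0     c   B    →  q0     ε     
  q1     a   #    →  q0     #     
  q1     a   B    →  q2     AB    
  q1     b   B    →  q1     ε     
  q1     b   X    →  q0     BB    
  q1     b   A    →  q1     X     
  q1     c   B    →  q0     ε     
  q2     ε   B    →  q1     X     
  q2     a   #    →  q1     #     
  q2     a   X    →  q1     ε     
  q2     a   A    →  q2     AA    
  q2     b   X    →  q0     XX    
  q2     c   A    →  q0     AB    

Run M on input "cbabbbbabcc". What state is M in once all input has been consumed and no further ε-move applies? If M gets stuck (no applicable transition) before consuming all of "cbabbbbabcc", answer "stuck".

q1

(q0, cbabbbbabcc, #)
  read c, top #: go to q1, push X# → (q1, babbbbabcc, X#)
  read b, top X: go to q0, push BB → (q0, abbbbabcc, BB#)
  read a, top B: go to q2, push XB → (q2, bbbbabcc, XBB#)
  read b, top X: go to q0, push XX → (q0, bbbabcc, XXBB#)
  read b, top X: go to q2, push ε → (q2, bbabcc, XBB#)
  read b, top X: go to q0, push XX → (q0, babcc, XXBB#)
  read b, top X: go to q2, push ε → (q2, abcc, XBB#)
  read a, top X: go to q1, push ε → (q1, bcc, BB#)
  read b, top B: go to q1, push ε → (q1, cc, B#)
  read c, top B: go to q0, push ε → (q0, c, #)
  read c, top #: go to q1, push X# → (q1, ε, X#)
All input consumed; M is in state q1.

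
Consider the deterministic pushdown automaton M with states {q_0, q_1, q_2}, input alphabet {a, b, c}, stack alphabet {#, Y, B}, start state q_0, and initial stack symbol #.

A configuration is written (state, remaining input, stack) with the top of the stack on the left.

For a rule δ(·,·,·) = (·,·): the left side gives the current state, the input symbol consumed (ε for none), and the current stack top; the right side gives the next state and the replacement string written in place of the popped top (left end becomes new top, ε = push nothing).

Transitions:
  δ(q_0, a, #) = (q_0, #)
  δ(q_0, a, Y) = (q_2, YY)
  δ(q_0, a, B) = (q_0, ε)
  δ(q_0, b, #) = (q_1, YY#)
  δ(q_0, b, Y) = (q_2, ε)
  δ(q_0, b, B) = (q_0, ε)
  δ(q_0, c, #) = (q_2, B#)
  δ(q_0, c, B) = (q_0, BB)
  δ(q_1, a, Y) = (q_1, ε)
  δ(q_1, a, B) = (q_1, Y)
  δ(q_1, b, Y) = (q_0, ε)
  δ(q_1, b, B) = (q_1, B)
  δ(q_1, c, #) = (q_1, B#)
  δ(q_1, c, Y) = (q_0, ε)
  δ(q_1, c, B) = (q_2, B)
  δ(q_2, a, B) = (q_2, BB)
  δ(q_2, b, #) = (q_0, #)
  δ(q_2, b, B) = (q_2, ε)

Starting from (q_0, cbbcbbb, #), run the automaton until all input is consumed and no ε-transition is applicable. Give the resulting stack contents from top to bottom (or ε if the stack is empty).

YY#

(q_0, cbbcbbb, #) ⊢ (q_2, bbcbbb, B#) ⊢ (q_2, bcbbb, #) ⊢ (q_0, cbbb, #) ⊢ (q_2, bbb, B#) ⊢ (q_2, bb, #) ⊢ (q_0, b, #) ⊢ (q_1, ε, YY#)
All input consumed in state q_1 with stack YY#.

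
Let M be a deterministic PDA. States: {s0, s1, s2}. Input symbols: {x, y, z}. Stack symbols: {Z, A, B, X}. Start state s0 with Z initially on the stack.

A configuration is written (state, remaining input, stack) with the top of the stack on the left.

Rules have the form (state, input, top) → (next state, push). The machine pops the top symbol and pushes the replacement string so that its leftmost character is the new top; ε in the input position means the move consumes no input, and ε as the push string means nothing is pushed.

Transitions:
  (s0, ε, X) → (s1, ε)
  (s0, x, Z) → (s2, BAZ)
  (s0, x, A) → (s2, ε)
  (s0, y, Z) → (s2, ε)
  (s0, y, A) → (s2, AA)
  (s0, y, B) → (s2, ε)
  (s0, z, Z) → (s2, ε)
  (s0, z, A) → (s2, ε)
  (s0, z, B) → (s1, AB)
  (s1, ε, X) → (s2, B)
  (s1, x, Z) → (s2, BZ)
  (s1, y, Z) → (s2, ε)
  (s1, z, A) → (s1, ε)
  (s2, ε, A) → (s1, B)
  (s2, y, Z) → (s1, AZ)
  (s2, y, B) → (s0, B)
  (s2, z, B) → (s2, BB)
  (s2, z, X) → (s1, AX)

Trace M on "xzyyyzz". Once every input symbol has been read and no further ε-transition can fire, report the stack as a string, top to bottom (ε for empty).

BAZ

(s0, xzyyyzz, Z)
  read x, top Z: go to s2, push BAZ → (s2, zyyyzz, BAZ)
  read z, top B: go to s2, push BB → (s2, yyyzz, BBAZ)
  read y, top B: go to s0, push B → (s0, yyzz, BBAZ)
  read y, top B: go to s2, push ε → (s2, yzz, BAZ)
  read y, top B: go to s0, push B → (s0, zz, BAZ)
  read z, top B: go to s1, push AB → (s1, z, ABAZ)
  read z, top A: go to s1, push ε → (s1, ε, BAZ)
All input consumed in state s1 with stack BAZ.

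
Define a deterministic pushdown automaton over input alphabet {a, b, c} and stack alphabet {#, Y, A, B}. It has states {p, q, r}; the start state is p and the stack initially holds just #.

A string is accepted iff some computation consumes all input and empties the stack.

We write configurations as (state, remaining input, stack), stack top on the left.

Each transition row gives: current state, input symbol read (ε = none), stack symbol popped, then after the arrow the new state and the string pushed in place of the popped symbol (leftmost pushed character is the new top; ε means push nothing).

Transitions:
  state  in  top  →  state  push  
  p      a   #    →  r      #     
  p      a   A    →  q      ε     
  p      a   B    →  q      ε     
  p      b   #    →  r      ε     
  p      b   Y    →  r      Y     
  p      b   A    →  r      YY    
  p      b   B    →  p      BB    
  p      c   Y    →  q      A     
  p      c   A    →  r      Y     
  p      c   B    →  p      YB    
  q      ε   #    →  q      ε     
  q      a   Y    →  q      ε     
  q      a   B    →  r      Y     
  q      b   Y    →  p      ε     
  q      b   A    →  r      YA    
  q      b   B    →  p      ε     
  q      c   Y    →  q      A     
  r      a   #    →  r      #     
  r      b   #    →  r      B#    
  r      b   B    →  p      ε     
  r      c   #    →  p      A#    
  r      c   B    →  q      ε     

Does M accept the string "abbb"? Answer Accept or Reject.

Accept

(p, abbb, #)
  read a, top #: go to r, push # → (r, bbb, #)
  read b, top #: go to r, push B# → (r, bb, B#)
  read b, top B: go to p, push ε → (p, b, #)
  read b, top #: go to r, push ε → (r, ε, ε)
All input consumed and the stack is empty.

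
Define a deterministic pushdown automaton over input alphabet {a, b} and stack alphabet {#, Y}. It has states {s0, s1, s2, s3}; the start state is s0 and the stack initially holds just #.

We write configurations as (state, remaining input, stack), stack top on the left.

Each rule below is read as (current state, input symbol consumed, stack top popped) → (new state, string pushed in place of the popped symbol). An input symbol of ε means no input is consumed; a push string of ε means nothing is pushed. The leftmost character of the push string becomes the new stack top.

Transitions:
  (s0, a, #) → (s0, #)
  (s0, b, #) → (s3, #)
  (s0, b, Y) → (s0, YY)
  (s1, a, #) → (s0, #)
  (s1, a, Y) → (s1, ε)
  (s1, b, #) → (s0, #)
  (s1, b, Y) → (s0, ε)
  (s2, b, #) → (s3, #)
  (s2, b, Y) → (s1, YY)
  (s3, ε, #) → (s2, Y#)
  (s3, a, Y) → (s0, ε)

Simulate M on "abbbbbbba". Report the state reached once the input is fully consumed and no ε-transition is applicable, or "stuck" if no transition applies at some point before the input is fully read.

(s0, abbbbbbba, #) ⊢ (s0, bbbbbbba, #) ⊢ (s3, bbbbbba, #) ⊢ (s2, bbbbbba, Y#) ⊢ (s1, bbbbba, YY#) ⊢ (s0, bbbba, Y#) ⊢ (s0, bbba, YY#) ⊢ (s0, bba, YYY#) ⊢ (s0, ba, YYYY#) ⊢ (s0, a, YYYYY#)
No transition for (s0, a, top Y); M blocks with input a remaining.

stuck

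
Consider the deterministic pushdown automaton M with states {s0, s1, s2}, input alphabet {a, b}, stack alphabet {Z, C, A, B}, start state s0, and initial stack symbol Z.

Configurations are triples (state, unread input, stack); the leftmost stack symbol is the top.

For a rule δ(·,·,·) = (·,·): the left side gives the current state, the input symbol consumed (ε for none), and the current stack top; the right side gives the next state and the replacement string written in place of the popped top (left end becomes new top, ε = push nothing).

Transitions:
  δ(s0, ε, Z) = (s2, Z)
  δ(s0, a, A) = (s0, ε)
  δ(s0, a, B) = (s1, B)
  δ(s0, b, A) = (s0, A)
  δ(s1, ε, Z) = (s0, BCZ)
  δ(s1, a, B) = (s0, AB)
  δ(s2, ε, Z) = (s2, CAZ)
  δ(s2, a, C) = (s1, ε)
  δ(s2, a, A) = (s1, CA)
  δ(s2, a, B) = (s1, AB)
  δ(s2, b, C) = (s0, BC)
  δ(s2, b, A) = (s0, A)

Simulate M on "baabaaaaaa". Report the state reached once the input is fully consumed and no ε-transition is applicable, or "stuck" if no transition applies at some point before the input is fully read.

(s0, baabaaaaaa, Z)
  ε-move, top Z: go to s2, push Z → (s2, baabaaaaaa, Z)
  ε-move, top Z: go to s2, push CAZ → (s2, baabaaaaaa, CAZ)
  read b, top C: go to s0, push BC → (s0, aabaaaaaa, BCAZ)
  read a, top B: go to s1, push B → (s1, abaaaaaa, BCAZ)
  read a, top B: go to s0, push AB → (s0, baaaaaa, ABCAZ)
  read b, top A: go to s0, push A → (s0, aaaaaa, ABCAZ)
  read a, top A: go to s0, push ε → (s0, aaaaa, BCAZ)
  read a, top B: go to s1, push B → (s1, aaaa, BCAZ)
  read a, top B: go to s0, push AB → (s0, aaa, ABCAZ)
  read a, top A: go to s0, push ε → (s0, aa, BCAZ)
  read a, top B: go to s1, push B → (s1, a, BCAZ)
  read a, top B: go to s0, push AB → (s0, ε, ABCAZ)
All input consumed; M is in state s0.

s0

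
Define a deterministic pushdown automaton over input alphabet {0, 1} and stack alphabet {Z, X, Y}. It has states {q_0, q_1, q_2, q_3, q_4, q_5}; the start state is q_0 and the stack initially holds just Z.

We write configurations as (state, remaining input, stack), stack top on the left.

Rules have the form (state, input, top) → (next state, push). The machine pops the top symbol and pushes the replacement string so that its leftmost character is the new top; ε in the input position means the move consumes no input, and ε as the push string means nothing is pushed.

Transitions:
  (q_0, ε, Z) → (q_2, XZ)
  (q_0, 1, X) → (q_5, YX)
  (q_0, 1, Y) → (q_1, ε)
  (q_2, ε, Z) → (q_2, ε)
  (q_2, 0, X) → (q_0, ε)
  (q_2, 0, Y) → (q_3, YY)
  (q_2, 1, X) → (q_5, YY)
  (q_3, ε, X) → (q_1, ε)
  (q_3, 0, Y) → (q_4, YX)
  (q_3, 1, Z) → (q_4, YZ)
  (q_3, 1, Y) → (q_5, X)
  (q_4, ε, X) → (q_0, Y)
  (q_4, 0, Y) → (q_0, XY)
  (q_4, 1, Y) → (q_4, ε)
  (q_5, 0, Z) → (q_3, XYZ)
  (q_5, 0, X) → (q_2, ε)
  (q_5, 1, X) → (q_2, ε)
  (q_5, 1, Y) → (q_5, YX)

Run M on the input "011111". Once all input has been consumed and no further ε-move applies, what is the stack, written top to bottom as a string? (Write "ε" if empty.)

YXXXXYZ

(q_0, 011111, Z)
  ε-move, top Z: go to q_2, push XZ → (q_2, 011111, XZ)
  read 0, top X: go to q_0, push ε → (q_0, 11111, Z)
  ε-move, top Z: go to q_2, push XZ → (q_2, 11111, XZ)
  read 1, top X: go to q_5, push YY → (q_5, 1111, YYZ)
  read 1, top Y: go to q_5, push YX → (q_5, 111, YXYZ)
  read 1, top Y: go to q_5, push YX → (q_5, 11, YXXYZ)
  read 1, top Y: go to q_5, push YX → (q_5, 1, YXXXYZ)
  read 1, top Y: go to q_5, push YX → (q_5, ε, YXXXXYZ)
All input consumed in state q_5 with stack YXXXXYZ.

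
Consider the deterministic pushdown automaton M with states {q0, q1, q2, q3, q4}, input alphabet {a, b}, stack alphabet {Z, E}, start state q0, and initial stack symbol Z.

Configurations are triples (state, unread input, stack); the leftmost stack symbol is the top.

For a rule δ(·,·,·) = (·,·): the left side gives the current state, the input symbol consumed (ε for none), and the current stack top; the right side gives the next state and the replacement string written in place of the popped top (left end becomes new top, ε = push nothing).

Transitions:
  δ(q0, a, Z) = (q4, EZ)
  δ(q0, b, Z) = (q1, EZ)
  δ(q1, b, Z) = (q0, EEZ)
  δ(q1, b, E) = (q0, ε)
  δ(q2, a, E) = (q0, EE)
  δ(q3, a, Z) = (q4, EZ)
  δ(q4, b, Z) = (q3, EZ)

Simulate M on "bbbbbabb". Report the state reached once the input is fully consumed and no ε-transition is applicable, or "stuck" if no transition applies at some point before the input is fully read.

stuck

(q0, bbbbbabb, Z)
  read b, top Z: go to q1, push EZ → (q1, bbbbabb, EZ)
  read b, top E: go to q0, push ε → (q0, bbbabb, Z)
  read b, top Z: go to q1, push EZ → (q1, bbabb, EZ)
  read b, top E: go to q0, push ε → (q0, babb, Z)
  read b, top Z: go to q1, push EZ → (q1, abb, EZ)
No transition for (q1, a, top E); M blocks with input abb remaining.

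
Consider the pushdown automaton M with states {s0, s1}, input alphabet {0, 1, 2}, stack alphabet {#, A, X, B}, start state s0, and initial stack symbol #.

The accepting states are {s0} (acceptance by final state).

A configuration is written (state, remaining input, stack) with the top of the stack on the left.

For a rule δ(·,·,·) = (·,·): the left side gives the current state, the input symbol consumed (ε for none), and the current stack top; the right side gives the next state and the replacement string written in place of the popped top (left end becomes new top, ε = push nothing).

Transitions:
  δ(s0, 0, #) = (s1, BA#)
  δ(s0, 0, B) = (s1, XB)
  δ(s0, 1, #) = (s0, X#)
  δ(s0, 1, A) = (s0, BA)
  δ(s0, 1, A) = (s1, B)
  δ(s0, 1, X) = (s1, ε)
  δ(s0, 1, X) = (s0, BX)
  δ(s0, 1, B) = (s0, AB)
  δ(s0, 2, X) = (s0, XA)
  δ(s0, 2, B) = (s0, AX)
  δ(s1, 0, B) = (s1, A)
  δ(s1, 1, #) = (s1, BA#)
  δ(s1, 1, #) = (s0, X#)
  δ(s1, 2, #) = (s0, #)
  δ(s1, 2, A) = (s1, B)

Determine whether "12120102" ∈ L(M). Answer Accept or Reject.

No computation consumes all input and reaches a final state.

Reject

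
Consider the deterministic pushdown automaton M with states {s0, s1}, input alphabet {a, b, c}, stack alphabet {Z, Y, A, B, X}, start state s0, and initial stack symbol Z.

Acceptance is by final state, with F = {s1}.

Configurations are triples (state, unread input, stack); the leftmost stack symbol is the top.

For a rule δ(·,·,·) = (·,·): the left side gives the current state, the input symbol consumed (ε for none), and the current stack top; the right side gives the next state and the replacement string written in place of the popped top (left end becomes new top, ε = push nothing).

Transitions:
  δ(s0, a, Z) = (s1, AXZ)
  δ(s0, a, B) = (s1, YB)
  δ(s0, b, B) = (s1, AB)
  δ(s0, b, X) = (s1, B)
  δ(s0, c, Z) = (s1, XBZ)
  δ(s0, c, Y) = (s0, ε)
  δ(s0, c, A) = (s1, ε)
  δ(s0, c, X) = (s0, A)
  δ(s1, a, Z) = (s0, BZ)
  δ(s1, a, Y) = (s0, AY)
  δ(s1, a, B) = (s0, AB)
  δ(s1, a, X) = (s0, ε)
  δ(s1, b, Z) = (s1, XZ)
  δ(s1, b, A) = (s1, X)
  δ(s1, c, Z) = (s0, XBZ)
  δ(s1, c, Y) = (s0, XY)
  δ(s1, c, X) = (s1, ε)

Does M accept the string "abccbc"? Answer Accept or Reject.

(s0, abccbc, Z)
  read a, top Z: go to s1, push AXZ → (s1, bccbc, AXZ)
  read b, top A: go to s1, push X → (s1, ccbc, XXZ)
  read c, top X: go to s1, push ε → (s1, cbc, XZ)
  read c, top X: go to s1, push ε → (s1, bc, Z)
  read b, top Z: go to s1, push XZ → (s1, c, XZ)
  read c, top X: go to s1, push ε → (s1, ε, Z)
All input consumed; state s1 ∈ F.

Accept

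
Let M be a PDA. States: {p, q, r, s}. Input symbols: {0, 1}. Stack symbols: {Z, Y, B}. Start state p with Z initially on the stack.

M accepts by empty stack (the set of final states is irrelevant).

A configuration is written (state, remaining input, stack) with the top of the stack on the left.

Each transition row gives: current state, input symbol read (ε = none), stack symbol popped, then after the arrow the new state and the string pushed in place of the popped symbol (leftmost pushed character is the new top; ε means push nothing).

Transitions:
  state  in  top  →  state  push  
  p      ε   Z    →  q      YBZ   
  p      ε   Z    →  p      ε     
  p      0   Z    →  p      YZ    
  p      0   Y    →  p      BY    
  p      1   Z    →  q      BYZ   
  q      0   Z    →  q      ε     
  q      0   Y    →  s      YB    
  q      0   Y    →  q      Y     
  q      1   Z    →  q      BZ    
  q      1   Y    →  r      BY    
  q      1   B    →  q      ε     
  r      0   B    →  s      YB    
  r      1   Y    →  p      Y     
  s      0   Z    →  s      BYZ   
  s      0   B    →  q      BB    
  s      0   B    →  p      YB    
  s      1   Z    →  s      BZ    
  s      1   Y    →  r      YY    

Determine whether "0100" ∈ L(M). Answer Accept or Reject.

Reject

No computation consumes all input and empties the stack.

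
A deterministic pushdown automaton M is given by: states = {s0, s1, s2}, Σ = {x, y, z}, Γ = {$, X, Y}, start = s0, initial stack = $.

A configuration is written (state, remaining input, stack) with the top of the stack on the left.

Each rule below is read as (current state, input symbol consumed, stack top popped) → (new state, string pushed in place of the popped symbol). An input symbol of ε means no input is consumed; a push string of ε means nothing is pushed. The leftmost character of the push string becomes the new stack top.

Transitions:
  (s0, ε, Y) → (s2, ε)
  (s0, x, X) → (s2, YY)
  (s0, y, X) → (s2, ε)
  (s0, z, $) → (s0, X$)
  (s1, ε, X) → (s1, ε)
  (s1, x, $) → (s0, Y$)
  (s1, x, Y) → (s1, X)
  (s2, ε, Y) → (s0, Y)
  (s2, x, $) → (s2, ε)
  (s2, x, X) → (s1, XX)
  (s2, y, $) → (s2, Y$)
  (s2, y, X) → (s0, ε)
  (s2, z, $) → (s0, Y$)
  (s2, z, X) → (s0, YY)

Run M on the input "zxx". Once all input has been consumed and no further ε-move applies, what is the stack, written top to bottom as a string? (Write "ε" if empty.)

ε

(s0, zxx, $) ⊢ (s0, xx, X$) ⊢ (s2, x, YY$) ⊢ (s0, x, YY$) ⊢ (s2, x, Y$) ⊢ (s0, x, Y$) ⊢ (s2, x, $) ⊢ (s2, ε, ε)
All input consumed in state s2 with stack ε.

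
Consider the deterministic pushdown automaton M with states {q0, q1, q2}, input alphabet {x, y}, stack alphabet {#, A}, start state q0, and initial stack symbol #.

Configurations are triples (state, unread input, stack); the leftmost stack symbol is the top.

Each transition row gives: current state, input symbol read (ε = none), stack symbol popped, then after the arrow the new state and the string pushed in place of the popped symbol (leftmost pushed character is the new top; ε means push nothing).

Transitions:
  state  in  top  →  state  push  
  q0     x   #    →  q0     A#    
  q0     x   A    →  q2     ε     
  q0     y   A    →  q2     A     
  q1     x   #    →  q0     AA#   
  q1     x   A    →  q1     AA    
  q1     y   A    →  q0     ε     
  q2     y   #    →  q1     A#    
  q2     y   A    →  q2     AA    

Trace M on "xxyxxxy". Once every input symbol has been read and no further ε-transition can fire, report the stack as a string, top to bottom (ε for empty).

AAA#

(q0, xxyxxxy, #) ⊢ (q0, xyxxxy, A#) ⊢ (q2, yxxxy, #) ⊢ (q1, xxxy, A#) ⊢ (q1, xxy, AA#) ⊢ (q1, xy, AAA#) ⊢ (q1, y, AAAA#) ⊢ (q0, ε, AAA#)
All input consumed in state q0 with stack AAA#.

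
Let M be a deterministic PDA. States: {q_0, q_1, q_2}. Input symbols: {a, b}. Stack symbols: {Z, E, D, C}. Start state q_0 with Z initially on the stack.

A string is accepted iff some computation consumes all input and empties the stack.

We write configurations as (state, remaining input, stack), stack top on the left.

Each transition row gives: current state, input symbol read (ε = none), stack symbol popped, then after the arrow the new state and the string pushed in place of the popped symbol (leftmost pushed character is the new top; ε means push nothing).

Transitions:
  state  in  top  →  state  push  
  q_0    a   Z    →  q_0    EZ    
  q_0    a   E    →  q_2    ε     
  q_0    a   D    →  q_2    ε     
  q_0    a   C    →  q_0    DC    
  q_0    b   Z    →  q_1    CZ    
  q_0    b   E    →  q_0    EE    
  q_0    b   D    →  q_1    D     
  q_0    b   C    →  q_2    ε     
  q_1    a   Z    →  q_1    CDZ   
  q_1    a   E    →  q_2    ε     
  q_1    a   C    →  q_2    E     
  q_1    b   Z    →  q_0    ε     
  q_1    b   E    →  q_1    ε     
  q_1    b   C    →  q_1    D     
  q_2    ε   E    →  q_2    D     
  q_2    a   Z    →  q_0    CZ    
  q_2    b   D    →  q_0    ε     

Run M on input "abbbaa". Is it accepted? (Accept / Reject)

Reject

(q_0, abbbaa, Z)
  read a, top Z: go to q_0, push EZ → (q_0, bbbaa, EZ)
  read b, top E: go to q_0, push EE → (q_0, bbaa, EEZ)
  read b, top E: go to q_0, push EE → (q_0, baa, EEEZ)
  read b, top E: go to q_0, push EE → (q_0, aa, EEEEZ)
  read a, top E: go to q_2, push ε → (q_2, a, EEEZ)
  ε-move, top E: go to q_2, push D → (q_2, a, DEEZ)
No transition applies at (q_2, a, DEEZ); input not fully consumed.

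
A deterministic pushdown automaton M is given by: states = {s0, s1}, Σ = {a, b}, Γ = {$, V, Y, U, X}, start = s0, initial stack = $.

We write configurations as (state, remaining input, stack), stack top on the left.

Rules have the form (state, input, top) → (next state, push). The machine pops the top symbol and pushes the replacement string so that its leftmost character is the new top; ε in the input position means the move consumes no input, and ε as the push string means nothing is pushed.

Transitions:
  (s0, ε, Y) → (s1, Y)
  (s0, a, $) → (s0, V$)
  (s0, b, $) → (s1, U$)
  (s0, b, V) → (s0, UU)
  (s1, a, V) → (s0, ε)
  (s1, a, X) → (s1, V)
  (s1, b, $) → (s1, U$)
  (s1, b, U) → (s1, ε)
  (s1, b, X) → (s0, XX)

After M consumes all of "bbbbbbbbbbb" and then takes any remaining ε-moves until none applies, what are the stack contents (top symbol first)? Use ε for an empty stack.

U$

(s0, bbbbbbbbbbb, $)
  read b, top $: go to s1, push U$ → (s1, bbbbbbbbbb, U$)
  read b, top U: go to s1, push ε → (s1, bbbbbbbbb, $)
  read b, top $: go to s1, push U$ → (s1, bbbbbbbb, U$)
  read b, top U: go to s1, push ε → (s1, bbbbbbb, $)
  read b, top $: go to s1, push U$ → (s1, bbbbbb, U$)
  read b, top U: go to s1, push ε → (s1, bbbbb, $)
  read b, top $: go to s1, push U$ → (s1, bbbb, U$)
  read b, top U: go to s1, push ε → (s1, bbb, $)
  read b, top $: go to s1, push U$ → (s1, bb, U$)
  read b, top U: go to s1, push ε → (s1, b, $)
  read b, top $: go to s1, push U$ → (s1, ε, U$)
All input consumed in state s1 with stack U$.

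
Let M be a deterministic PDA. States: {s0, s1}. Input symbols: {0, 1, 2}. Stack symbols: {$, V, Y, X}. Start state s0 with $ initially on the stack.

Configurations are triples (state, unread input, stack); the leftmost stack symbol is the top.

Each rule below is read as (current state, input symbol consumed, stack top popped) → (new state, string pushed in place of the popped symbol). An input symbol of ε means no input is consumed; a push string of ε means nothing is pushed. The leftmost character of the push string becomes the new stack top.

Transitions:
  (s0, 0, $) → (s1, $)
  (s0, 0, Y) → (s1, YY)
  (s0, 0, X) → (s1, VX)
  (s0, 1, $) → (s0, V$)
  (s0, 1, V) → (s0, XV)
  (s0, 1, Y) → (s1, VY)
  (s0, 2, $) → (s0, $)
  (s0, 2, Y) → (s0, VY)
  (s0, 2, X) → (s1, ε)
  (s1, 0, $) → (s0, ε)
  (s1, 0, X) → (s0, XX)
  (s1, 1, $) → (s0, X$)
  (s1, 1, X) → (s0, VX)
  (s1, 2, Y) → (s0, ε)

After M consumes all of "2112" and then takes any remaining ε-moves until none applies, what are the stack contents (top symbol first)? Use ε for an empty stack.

(s0, 2112, $)
  read 2, top $: go to s0, push $ → (s0, 112, $)
  read 1, top $: go to s0, push V$ → (s0, 12, V$)
  read 1, top V: go to s0, push XV → (s0, 2, XV$)
  read 2, top X: go to s1, push ε → (s1, ε, V$)
All input consumed in state s1 with stack V$.

V$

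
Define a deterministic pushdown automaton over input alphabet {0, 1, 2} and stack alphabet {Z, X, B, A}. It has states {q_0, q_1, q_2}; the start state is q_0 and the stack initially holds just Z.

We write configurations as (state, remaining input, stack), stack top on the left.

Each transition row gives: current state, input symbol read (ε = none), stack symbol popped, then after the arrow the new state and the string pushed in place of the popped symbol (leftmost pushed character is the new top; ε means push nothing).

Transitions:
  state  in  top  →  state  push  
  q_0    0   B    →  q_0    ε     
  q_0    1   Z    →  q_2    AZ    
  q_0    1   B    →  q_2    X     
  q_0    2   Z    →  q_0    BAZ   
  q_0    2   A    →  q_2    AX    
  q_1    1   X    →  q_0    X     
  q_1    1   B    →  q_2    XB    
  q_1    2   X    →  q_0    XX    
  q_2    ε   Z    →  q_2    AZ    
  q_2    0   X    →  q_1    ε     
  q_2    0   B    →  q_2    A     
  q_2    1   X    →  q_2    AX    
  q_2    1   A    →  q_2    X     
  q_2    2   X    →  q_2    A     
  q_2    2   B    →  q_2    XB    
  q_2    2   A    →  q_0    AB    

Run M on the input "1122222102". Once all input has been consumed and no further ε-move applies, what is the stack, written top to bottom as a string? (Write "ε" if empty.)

XXBXBZ

(q_0, 1122222102, Z)
  read 1, top Z: go to q_2, push AZ → (q_2, 122222102, AZ)
  read 1, top A: go to q_2, push X → (q_2, 22222102, XZ)
  read 2, top X: go to q_2, push A → (q_2, 2222102, AZ)
  read 2, top A: go to q_0, push AB → (q_0, 222102, ABZ)
  read 2, top A: go to q_2, push AX → (q_2, 22102, AXBZ)
  read 2, top A: go to q_0, push AB → (q_0, 2102, ABXBZ)
  read 2, top A: go to q_2, push AX → (q_2, 102, AXBXBZ)
  read 1, top A: go to q_2, push X → (q_2, 02, XXBXBZ)
  read 0, top X: go to q_1, push ε → (q_1, 2, XBXBZ)
  read 2, top X: go to q_0, push XX → (q_0, ε, XXBXBZ)
All input consumed in state q_0 with stack XXBXBZ.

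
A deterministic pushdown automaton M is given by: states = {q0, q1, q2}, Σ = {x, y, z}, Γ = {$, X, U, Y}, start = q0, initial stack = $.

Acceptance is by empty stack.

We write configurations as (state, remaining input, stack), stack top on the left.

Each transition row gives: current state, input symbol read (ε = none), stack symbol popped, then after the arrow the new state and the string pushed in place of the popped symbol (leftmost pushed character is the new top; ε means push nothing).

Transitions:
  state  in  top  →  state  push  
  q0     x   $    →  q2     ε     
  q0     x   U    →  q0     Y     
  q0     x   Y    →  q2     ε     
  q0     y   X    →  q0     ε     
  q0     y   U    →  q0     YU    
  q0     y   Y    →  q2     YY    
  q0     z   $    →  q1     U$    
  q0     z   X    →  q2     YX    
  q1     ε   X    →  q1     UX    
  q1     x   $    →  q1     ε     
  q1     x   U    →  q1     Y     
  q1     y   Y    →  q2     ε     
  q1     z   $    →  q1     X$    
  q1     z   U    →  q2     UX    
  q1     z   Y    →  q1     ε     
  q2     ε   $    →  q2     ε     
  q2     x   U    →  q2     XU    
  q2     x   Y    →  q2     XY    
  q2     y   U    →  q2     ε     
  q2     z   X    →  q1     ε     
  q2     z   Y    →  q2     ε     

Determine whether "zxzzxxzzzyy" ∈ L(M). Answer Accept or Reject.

Reject

(q0, zxzzxxzzzyy, $)
  read z, top $: go to q1, push U$ → (q1, xzzxxzzzyy, U$)
  read x, top U: go to q1, push Y → (q1, zzxxzzzyy, Y$)
  read z, top Y: go to q1, push ε → (q1, zxxzzzyy, $)
  read z, top $: go to q1, push X$ → (q1, xxzzzyy, X$)
  ε-move, top X: go to q1, push UX → (q1, xxzzzyy, UX$)
  read x, top U: go to q1, push Y → (q1, xzzzyy, YX$)
No transition applies at (q1, xzzzyy, YX$); input not fully consumed.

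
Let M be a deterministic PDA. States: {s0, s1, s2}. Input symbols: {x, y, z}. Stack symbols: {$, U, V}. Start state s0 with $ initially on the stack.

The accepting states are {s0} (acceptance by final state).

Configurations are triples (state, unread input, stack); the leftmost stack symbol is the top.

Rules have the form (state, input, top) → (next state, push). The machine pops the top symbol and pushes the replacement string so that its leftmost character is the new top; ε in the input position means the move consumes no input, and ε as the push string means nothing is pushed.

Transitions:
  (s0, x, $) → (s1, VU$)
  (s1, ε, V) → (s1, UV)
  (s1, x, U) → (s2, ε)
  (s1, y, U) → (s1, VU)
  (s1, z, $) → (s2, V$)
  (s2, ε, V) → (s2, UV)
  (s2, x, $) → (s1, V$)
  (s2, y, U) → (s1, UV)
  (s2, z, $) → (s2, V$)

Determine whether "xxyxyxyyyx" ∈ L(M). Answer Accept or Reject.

Reject

(s0, xxyxyxyyyx, $) ⊢ (s1, xyxyxyyyx, VU$) ⊢ (s1, xyxyxyyyx, UVU$) ⊢ (s2, yxyxyyyx, VU$) ⊢ (s2, yxyxyyyx, UVU$) ⊢ (s1, xyxyyyx, UVVU$) ⊢ (s2, yxyyyx, VVU$) ⊢ (s2, yxyyyx, UVVU$) ⊢ (s1, xyyyx, UVVVU$) ⊢ (s2, yyyx, VVVU$) ⊢ (s2, yyyx, UVVVU$) ⊢ (s1, yyx, UVVVVU$) ⊢ (s1, yx, VUVVVVU$) ⊢ (s1, yx, UVUVVVVU$) ⊢ (s1, x, VUVUVVVVU$) ⊢ (s1, x, UVUVUVVVVU$) ⊢ (s2, ε, VUVUVVVVU$) ⊢ (s2, ε, UVUVUVVVVU$)
All input consumed; state s2 ∉ F and no further ε-move applies.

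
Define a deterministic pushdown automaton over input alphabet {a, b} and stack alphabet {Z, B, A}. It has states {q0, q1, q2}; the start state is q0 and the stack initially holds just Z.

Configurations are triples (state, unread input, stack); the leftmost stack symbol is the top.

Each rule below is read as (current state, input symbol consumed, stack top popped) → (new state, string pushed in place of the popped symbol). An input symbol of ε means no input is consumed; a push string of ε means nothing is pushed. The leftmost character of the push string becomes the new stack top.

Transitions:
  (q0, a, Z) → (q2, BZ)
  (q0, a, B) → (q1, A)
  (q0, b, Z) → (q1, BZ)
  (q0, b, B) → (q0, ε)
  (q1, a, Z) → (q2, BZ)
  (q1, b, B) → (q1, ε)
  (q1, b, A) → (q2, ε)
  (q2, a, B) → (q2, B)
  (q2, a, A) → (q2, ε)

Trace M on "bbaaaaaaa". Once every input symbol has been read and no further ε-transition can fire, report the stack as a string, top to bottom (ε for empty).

BZ

(q0, bbaaaaaaa, Z)
  read b, top Z: go to q1, push BZ → (q1, baaaaaaa, BZ)
  read b, top B: go to q1, push ε → (q1, aaaaaaa, Z)
  read a, top Z: go to q2, push BZ → (q2, aaaaaa, BZ)
  read a, top B: go to q2, push B → (q2, aaaaa, BZ)
  read a, top B: go to q2, push B → (q2, aaaa, BZ)
  read a, top B: go to q2, push B → (q2, aaa, BZ)
  read a, top B: go to q2, push B → (q2, aa, BZ)
  read a, top B: go to q2, push B → (q2, a, BZ)
  read a, top B: go to q2, push B → (q2, ε, BZ)
All input consumed in state q2 with stack BZ.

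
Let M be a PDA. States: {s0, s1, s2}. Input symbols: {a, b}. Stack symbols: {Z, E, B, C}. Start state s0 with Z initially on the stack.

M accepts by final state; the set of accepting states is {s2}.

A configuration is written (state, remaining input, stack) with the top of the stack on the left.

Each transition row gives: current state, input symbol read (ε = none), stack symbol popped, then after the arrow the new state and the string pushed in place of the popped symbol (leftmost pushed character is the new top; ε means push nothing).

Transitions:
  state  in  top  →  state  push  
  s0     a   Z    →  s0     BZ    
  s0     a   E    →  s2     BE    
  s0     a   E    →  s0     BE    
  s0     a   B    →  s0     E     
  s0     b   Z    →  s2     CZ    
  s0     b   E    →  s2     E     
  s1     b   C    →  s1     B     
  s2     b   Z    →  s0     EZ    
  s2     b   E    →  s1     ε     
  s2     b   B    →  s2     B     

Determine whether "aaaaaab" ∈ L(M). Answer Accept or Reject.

Accept

One accepting computation: (s0, aaaaaab, Z) ⊢ (s0, aaaaab, BZ) ⊢ (s0, aaaab, EZ) ⊢ (s0, aaab, BEZ) ⊢ (s0, aab, EEZ) ⊢ (s0, ab, BEEZ) ⊢ (s0, b, EEEZ) ⊢ (s2, ε, EEEZ)
All input consumed and state s2 ∈ F.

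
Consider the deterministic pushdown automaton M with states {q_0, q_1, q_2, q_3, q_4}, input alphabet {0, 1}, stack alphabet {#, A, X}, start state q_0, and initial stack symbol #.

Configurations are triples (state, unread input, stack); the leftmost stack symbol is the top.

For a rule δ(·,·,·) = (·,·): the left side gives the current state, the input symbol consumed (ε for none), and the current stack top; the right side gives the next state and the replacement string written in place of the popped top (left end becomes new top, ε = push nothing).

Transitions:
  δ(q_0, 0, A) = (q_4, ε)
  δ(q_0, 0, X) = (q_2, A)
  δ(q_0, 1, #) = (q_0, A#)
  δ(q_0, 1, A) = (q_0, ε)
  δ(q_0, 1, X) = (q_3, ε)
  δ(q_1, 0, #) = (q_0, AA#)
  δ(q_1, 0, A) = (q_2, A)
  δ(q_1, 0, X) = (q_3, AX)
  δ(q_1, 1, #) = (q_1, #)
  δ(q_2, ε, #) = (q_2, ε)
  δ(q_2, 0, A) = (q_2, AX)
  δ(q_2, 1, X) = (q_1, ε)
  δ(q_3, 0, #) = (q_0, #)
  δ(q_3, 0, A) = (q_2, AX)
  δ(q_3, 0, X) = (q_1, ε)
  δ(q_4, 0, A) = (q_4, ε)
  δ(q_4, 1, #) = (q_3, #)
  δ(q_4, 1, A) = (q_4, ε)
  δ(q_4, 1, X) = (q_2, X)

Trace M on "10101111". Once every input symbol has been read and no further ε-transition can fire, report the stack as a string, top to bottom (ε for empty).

(q_0, 10101111, #)
  read 1, top #: go to q_0, push A# → (q_0, 0101111, A#)
  read 0, top A: go to q_4, push ε → (q_4, 101111, #)
  read 1, top #: go to q_3, push # → (q_3, 01111, #)
  read 0, top #: go to q_0, push # → (q_0, 1111, #)
  read 1, top #: go to q_0, push A# → (q_0, 111, A#)
  read 1, top A: go to q_0, push ε → (q_0, 11, #)
  read 1, top #: go to q_0, push A# → (q_0, 1, A#)
  read 1, top A: go to q_0, push ε → (q_0, ε, #)
All input consumed in state q_0 with stack #.

#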